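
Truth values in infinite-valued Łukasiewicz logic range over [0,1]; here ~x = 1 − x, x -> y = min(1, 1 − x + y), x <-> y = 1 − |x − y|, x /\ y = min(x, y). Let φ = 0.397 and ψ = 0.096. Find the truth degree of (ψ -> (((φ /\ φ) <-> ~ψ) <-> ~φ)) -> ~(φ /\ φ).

φ /\ φ = min(0.397, 0.397) = 0.397
~ψ = 1 − 0.096 = 0.904
(φ /\ φ) <-> ~ψ = 1 − |0.397 − 0.904| = 1 − 0.507 = 0.493
~φ = 1 − 0.397 = 0.603
((φ /\ φ) <-> ~ψ) <-> ~φ = 1 − |0.493 − 0.603| = 1 − 0.110 = 0.890
ψ -> (((φ /\ φ) <-> ~ψ) <-> ~φ) = min(1, 1 − 0.096 + 0.890) = min(1, 1.794) = 1.000
~(φ /\ φ) = 1 − 0.397 = 0.603
(ψ -> (((φ /\ φ) <-> ~ψ) <-> ~φ)) -> ~(φ /\ φ) = min(1, 1 − 1.000 + 0.603) = min(1, 0.603) = 0.603

0.603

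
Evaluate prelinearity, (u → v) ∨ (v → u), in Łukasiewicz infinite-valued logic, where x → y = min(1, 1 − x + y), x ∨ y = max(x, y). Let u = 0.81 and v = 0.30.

u → v = min(1, 1 − 0.81 + 0.30) = min(1, 0.49) = 0.49
v → u = min(1, 1 − 0.30 + 0.81) = min(1, 1.51) = 1.00
(u → v) ∨ (v → u) = max(0.49, 1.00) = 1.00
(As expected: a Ł∞-tautology — holds in every MV-chain.)

1.00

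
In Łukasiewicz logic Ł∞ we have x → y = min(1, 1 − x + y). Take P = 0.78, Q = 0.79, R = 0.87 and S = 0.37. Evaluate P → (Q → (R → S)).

R → S = min(1, 1 − 0.87 + 0.37) = min(1, 0.50) = 0.50
Q → (R → S) = min(1, 1 − 0.79 + 0.50) = min(1, 0.71) = 0.71
P → (Q → (R → S)) = min(1, 1 − 0.78 + 0.71) = min(1, 0.93) = 0.93

0.93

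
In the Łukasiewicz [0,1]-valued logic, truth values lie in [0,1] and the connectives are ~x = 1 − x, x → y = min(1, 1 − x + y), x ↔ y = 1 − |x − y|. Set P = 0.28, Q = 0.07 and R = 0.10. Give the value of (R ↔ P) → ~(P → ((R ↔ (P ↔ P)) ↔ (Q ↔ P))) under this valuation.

0.18

R ↔ P = 1 − |0.10 − 0.28| = 1 − 0.18 = 0.82
P ↔ P = 1 − |0.28 − 0.28| = 1 − 0.00 = 1.00
R ↔ (P ↔ P) = 1 − |0.10 − 1.00| = 1 − 0.90 = 0.10
Q ↔ P = 1 − |0.07 − 0.28| = 1 − 0.21 = 0.79
(R ↔ (P ↔ P)) ↔ (Q ↔ P) = 1 − |0.10 − 0.79| = 1 − 0.69 = 0.31
P → ((R ↔ (P ↔ P)) ↔ (Q ↔ P)) = min(1, 1 − 0.28 + 0.31) = min(1, 1.03) = 1.00
~(P → ((R ↔ (P ↔ P)) ↔ (Q ↔ P))) = 1 − 1.00 = 0.00
(R ↔ P) → ~(P → ((R ↔ (P ↔ P)) ↔ (Q ↔ P))) = min(1, 1 − 0.82 + 0.00) = min(1, 0.18) = 0.18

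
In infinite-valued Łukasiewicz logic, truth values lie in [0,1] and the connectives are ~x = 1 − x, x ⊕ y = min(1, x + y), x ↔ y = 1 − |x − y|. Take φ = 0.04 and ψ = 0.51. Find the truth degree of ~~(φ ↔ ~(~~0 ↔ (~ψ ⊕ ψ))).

0.04

~0 = 1 − 0.00 = 1.00
~~0 = 1 − 1.00 = 0.00
~ψ = 1 − 0.51 = 0.49
~ψ ⊕ ψ = min(1, 0.49 + 0.51) = min(1, 1.00) = 1.00
~~0 ↔ (~ψ ⊕ ψ) = 1 − |0.00 − 1.00| = 1 − 1.00 = 0.00
~(~~0 ↔ (~ψ ⊕ ψ)) = 1 − 0.00 = 1.00
φ ↔ ~(~~0 ↔ (~ψ ⊕ ψ)) = 1 − |0.04 − 1.00| = 1 − 0.96 = 0.04
~(φ ↔ ~(~~0 ↔ (~ψ ⊕ ψ))) = 1 − 0.04 = 0.96
~~(φ ↔ ~(~~0 ↔ (~ψ ⊕ ψ))) = 1 − 0.96 = 0.04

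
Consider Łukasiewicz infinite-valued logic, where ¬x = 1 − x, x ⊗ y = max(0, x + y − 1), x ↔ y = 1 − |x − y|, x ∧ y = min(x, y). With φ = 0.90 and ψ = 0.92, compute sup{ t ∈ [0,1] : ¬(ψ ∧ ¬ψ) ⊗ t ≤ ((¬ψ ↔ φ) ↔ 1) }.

¬ψ = 1 − 0.92 = 0.08
ψ ∧ ¬ψ = min(0.92, 0.08) = 0.08
¬(ψ ∧ ¬ψ) = 1 − 0.08 = 0.92
So the left factor is ¬(ψ ∧ ¬ψ) = 0.92.
¬ψ ↔ φ = 1 − |0.08 − 0.90| = 1 − 0.82 = 0.18
(¬ψ ↔ φ) ↔ 1 = 1 − |0.18 − 1.00| = 1 − 0.82 = 0.18
So the right-hand bound is (¬ψ ↔ φ) ↔ 1 = 0.18.
The residuum of the Łukasiewicz t-norm gives the supremum: min(1, 1 − 0.92 + 0.18).
1 − 0.92 + 0.18 = 0.26, so t = min(1, 0.26) = 0.26.
Check: 0.92 ⊗ 0.26 = max(0, 0.18) = 0.18 ≤ 0.18.

0.26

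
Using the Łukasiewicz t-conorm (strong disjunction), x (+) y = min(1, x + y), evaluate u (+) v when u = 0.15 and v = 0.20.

u (+) v = min(1, 0.15 + 0.20) = min(1, 0.35) = 0.35
For comparison, the Gödel t-conorm max(x, y) would give 0.20.

0.35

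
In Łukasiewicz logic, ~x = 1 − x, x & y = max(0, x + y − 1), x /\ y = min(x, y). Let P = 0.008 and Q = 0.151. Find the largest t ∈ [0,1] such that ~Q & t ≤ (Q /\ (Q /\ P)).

0.159

~Q = 1 − 0.151 = 0.849
So the left factor is ~Q = 0.849.
Q /\ P = min(0.151, 0.008) = 0.008
Q /\ (Q /\ P) = min(0.151, 0.008) = 0.008
So the right-hand bound is Q /\ (Q /\ P) = 0.008.
The residuum of the Łukasiewicz t-norm gives the supremum: min(1, 1 − 0.849 + 0.008).
1 − 0.849 + 0.008 = 0.159, so t = min(1, 0.159) = 0.159.
Check: 0.849 & 0.159 = max(0, 0.008) = 0.008 ≤ 0.008.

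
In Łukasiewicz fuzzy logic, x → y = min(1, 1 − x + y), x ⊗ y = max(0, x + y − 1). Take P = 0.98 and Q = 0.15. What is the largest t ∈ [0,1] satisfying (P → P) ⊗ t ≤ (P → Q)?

P → P = min(1, 1 − 0.98 + 0.98) = min(1, 1.00) = 1.00
So the left factor is P → P = 1.00.
P → Q = min(1, 1 − 0.98 + 0.15) = min(1, 0.17) = 0.17
So the right-hand bound is P → Q = 0.17.
The residuum of the Łukasiewicz t-norm gives the supremum: min(1, 1 − 1.00 + 0.17).
1 − 1.00 + 0.17 = 0.17, so t = min(1, 0.17) = 0.17.
Check: 1.00 ⊗ 0.17 = max(0, 0.17) = 0.17 ≤ 0.17.

0.17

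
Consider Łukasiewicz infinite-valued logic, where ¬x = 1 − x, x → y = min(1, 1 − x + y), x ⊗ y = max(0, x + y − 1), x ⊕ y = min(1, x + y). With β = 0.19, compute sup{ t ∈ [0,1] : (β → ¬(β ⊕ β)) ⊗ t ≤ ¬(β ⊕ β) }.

0.62

β ⊕ β = min(1, 0.19 + 0.19) = min(1, 0.38) = 0.38
¬(β ⊕ β) = 1 − 0.38 = 0.62
β → ¬(β ⊕ β) = min(1, 1 − 0.19 + 0.62) = min(1, 1.43) = 1.00
So the left factor is β → ¬(β ⊕ β) = 1.00.
So the right-hand bound is ¬(β ⊕ β) = 0.62.
The residuum of the Łukasiewicz t-norm gives the supremum: min(1, 1 − 1.00 + 0.62).
1 − 1.00 + 0.62 = 0.62, so t = min(1, 0.62) = 0.62.
Check: 1.00 ⊗ 0.62 = max(0, 0.62) = 0.62 ≤ 0.62.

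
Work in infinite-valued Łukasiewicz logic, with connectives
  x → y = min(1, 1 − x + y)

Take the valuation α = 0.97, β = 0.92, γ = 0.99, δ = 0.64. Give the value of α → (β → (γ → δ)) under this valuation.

γ → δ = min(1, 1 − 0.99 + 0.64) = min(1, 0.65) = 0.65
β → (γ → δ) = min(1, 1 − 0.92 + 0.65) = min(1, 0.73) = 0.73
α → (β → (γ → δ)) = min(1, 1 − 0.97 + 0.73) = min(1, 0.76) = 0.76

0.76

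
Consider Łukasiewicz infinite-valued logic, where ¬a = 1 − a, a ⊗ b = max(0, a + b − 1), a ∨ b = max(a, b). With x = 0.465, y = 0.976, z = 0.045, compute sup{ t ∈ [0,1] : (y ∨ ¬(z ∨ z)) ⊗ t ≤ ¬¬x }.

0.489

z ∨ z = max(0.045, 0.045) = 0.045
¬(z ∨ z) = 1 − 0.045 = 0.955
y ∨ ¬(z ∨ z) = max(0.976, 0.955) = 0.976
So the left factor is y ∨ ¬(z ∨ z) = 0.976.
¬x = 1 − 0.465 = 0.535
¬¬x = 1 − 0.535 = 0.465
So the right-hand bound is ¬¬x = 0.465.
The residuum of the Łukasiewicz t-norm gives the supremum: min(1, 1 − 0.976 + 0.465).
1 − 0.976 + 0.465 = 0.489, so t = min(1, 0.489) = 0.489.
Check: 0.976 ⊗ 0.489 = max(0, 0.465) = 0.465 ≤ 0.465.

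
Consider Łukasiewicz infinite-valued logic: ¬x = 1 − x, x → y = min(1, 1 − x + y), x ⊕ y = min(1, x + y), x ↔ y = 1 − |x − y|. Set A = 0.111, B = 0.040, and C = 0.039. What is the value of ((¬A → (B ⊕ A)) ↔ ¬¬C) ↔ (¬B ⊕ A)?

¬A = 1 − 0.111 = 0.889
B ⊕ A = min(1, 0.040 + 0.111) = min(1, 0.151) = 0.151
¬A → (B ⊕ A) = min(1, 1 − 0.889 + 0.151) = min(1, 0.262) = 0.262
¬C = 1 − 0.039 = 0.961
¬¬C = 1 − 0.961 = 0.039
(¬A → (B ⊕ A)) ↔ ¬¬C = 1 − |0.262 − 0.039| = 1 − 0.223 = 0.777
¬B = 1 − 0.040 = 0.960
¬B ⊕ A = min(1, 0.960 + 0.111) = min(1, 1.071) = 1.000
((¬A → (B ⊕ A)) ↔ ¬¬C) ↔ (¬B ⊕ A) = 1 − |0.777 − 1.000| = 1 − 0.223 = 0.777

0.777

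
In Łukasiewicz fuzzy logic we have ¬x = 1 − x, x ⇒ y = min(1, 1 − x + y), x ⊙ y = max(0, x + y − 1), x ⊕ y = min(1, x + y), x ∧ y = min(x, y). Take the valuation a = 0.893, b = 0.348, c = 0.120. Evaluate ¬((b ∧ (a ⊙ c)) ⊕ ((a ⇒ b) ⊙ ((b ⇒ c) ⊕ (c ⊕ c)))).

a ⊙ c = max(0, 0.893 + 0.120 − 1) = max(0, 0.013) = 0.013
b ∧ (a ⊙ c) = min(0.348, 0.013) = 0.013
a ⇒ b = min(1, 1 − 0.893 + 0.348) = min(1, 0.455) = 0.455
b ⇒ c = min(1, 1 − 0.348 + 0.120) = min(1, 0.772) = 0.772
c ⊕ c = min(1, 0.120 + 0.120) = min(1, 0.240) = 0.240
(b ⇒ c) ⊕ (c ⊕ c) = min(1, 0.772 + 0.240) = min(1, 1.012) = 1.000
(a ⇒ b) ⊙ ((b ⇒ c) ⊕ (c ⊕ c)) = max(0, 0.455 + 1.000 − 1) = max(0, 0.455) = 0.455
(b ∧ (a ⊙ c)) ⊕ ((a ⇒ b) ⊙ ((b ⇒ c) ⊕ (c ⊕ c))) = min(1, 0.013 + 0.455) = min(1, 0.468) = 0.468
¬((b ∧ (a ⊙ c)) ⊕ ((a ⇒ b) ⊙ ((b ⇒ c) ⊕ (c ⊕ c)))) = 1 − 0.468 = 0.532

0.532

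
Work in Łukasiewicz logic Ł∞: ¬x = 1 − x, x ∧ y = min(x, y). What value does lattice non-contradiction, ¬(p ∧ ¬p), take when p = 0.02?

0.98

¬p = 1 − 0.02 = 0.98
p ∧ ¬p = min(0.02, 0.98) = 0.02
¬(p ∧ ¬p) = 1 − 0.02 = 0.98
(The value 0.98 < 1 shows this instance is not satisfied; not a Ł∞-tautology — its value is 1 − min(a, 1−a).)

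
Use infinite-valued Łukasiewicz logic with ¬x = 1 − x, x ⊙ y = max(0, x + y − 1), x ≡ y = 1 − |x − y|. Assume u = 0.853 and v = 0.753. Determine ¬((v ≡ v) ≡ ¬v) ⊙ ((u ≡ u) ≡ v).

v ≡ v = 1 − |0.753 − 0.753| = 1 − 0.000 = 1.000
¬v = 1 − 0.753 = 0.247
(v ≡ v) ≡ ¬v = 1 − |1.000 − 0.247| = 1 − 0.753 = 0.247
¬((v ≡ v) ≡ ¬v) = 1 − 0.247 = 0.753
u ≡ u = 1 − |0.853 − 0.853| = 1 − 0.000 = 1.000
(u ≡ u) ≡ v = 1 − |1.000 − 0.753| = 1 − 0.247 = 0.753
¬((v ≡ v) ≡ ¬v) ⊙ ((u ≡ u) ≡ v) = max(0, 0.753 + 0.753 − 1) = max(0, 0.506) = 0.506

0.506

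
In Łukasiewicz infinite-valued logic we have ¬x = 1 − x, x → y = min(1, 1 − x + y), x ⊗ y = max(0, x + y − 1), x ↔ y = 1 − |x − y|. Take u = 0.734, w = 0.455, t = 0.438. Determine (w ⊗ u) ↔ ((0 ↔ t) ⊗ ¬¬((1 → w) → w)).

w ⊗ u = max(0, 0.455 + 0.734 − 1) = max(0, 0.189) = 0.189
0 ↔ t = 1 − |0.000 − 0.438| = 1 − 0.438 = 0.562
1 → w = min(1, 1 − 1.000 + 0.455) = min(1, 0.455) = 0.455
(1 → w) → w = min(1, 1 − 0.455 + 0.455) = min(1, 1.000) = 1.000
¬((1 → w) → w) = 1 − 1.000 = 0.000
¬¬((1 → w) → w) = 1 − 0.000 = 1.000
(0 ↔ t) ⊗ ¬¬((1 → w) → w) = max(0, 0.562 + 1.000 − 1) = max(0, 0.562) = 0.562
(w ⊗ u) ↔ ((0 ↔ t) ⊗ ¬¬((1 → w) → w)) = 1 − |0.189 − 0.562| = 1 − 0.373 = 0.627

0.627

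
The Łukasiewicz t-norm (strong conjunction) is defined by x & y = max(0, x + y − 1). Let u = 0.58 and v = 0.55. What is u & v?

0.13

u & v = max(0, 0.58 + 0.55 − 1) = max(0, 0.13) = 0.13
For comparison, the Gödel (minimum) t-norm min(x, y) would give 0.55.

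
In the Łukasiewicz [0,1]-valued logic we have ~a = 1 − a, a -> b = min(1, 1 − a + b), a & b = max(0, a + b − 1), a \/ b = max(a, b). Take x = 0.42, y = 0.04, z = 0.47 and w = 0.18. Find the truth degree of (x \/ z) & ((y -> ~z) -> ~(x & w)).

x \/ z = max(0.42, 0.47) = 0.47
~z = 1 − 0.47 = 0.53
y -> ~z = min(1, 1 − 0.04 + 0.53) = min(1, 1.49) = 1.00
x & w = max(0, 0.42 + 0.18 − 1) = max(0, -0.40) = 0.00
~(x & w) = 1 − 0.00 = 1.00
(y -> ~z) -> ~(x & w) = min(1, 1 − 1.00 + 1.00) = min(1, 1.00) = 1.00
(x \/ z) & ((y -> ~z) -> ~(x & w)) = max(0, 0.47 + 1.00 − 1) = max(0, 0.47) = 0.47

0.47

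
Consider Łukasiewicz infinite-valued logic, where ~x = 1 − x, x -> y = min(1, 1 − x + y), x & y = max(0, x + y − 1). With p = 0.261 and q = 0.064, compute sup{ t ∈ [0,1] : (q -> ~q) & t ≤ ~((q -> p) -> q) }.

~q = 1 − 0.064 = 0.936
q -> ~q = min(1, 1 − 0.064 + 0.936) = min(1, 1.872) = 1.000
So the left factor is q -> ~q = 1.000.
q -> p = min(1, 1 − 0.064 + 0.261) = min(1, 1.197) = 1.000
(q -> p) -> q = min(1, 1 − 1.000 + 0.064) = min(1, 0.064) = 0.064
~((q -> p) -> q) = 1 − 0.064 = 0.936
So the right-hand bound is ~((q -> p) -> q) = 0.936.
The residuum of the Łukasiewicz t-norm gives the supremum: min(1, 1 − 1.000 + 0.936).
1 − 1.000 + 0.936 = 0.936, so t = min(1, 0.936) = 0.936.
Check: 1.000 & 0.936 = max(0, 0.936) = 0.936 ≤ 0.936.

0.936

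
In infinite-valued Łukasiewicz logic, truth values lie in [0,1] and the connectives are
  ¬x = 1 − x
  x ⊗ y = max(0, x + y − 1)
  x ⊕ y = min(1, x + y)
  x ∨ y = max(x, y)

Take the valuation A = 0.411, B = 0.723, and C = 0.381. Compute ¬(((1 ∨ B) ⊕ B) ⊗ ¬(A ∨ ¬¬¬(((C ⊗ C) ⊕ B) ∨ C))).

0.411

1 ∨ B = max(1.000, 0.723) = 1.000
(1 ∨ B) ⊕ B = min(1, 1.000 + 0.723) = min(1, 1.723) = 1.000
C ⊗ C = max(0, 0.381 + 0.381 − 1) = max(0, -0.238) = 0.000
(C ⊗ C) ⊕ B = min(1, 0.000 + 0.723) = min(1, 0.723) = 0.723
((C ⊗ C) ⊕ B) ∨ C = max(0.723, 0.381) = 0.723
¬(((C ⊗ C) ⊕ B) ∨ C) = 1 − 0.723 = 0.277
¬¬(((C ⊗ C) ⊕ B) ∨ C) = 1 − 0.277 = 0.723
¬¬¬(((C ⊗ C) ⊕ B) ∨ C) = 1 − 0.723 = 0.277
A ∨ ¬¬¬(((C ⊗ C) ⊕ B) ∨ C) = max(0.411, 0.277) = 0.411
¬(A ∨ ¬¬¬(((C ⊗ C) ⊕ B) ∨ C)) = 1 − 0.411 = 0.589
((1 ∨ B) ⊕ B) ⊗ ¬(A ∨ ¬¬¬(((C ⊗ C) ⊕ B) ∨ C)) = max(0, 1.000 + 0.589 − 1) = max(0, 0.589) = 0.589
¬(((1 ∨ B) ⊕ B) ⊗ ¬(A ∨ ¬¬¬(((C ⊗ C) ⊕ B) ∨ C))) = 1 − 0.589 = 0.411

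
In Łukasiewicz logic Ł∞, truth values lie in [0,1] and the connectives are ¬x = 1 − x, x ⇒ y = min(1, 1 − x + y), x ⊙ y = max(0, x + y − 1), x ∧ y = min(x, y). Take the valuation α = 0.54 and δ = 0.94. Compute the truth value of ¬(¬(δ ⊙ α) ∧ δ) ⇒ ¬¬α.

1.00

δ ⊙ α = max(0, 0.94 + 0.54 − 1) = max(0, 0.48) = 0.48
¬(δ ⊙ α) = 1 − 0.48 = 0.52
¬(δ ⊙ α) ∧ δ = min(0.52, 0.94) = 0.52
¬(¬(δ ⊙ α) ∧ δ) = 1 − 0.52 = 0.48
¬α = 1 − 0.54 = 0.46
¬¬α = 1 − 0.46 = 0.54
¬(¬(δ ⊙ α) ∧ δ) ⇒ ¬¬α = min(1, 1 − 0.48 + 0.54) = min(1, 1.06) = 1.00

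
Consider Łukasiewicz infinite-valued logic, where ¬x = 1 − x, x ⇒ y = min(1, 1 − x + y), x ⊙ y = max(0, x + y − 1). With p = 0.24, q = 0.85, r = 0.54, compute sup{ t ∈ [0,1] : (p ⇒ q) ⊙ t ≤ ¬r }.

p ⇒ q = min(1, 1 − 0.24 + 0.85) = min(1, 1.61) = 1.00
So the left factor is p ⇒ q = 1.00.
¬r = 1 − 0.54 = 0.46
So the right-hand bound is ¬r = 0.46.
The residuum of the Łukasiewicz t-norm gives the supremum: min(1, 1 − 1.00 + 0.46).
1 − 1.00 + 0.46 = 0.46, so t = min(1, 0.46) = 0.46.
Check: 1.00 ⊙ 0.46 = max(0, 0.46) = 0.46 ≤ 0.46.

0.46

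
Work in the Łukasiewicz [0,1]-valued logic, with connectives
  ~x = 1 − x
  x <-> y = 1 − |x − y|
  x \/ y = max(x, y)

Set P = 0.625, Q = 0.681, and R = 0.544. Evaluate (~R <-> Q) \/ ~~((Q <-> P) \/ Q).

~R = 1 − 0.544 = 0.456
~R <-> Q = 1 − |0.456 − 0.681| = 1 − 0.225 = 0.775
Q <-> P = 1 − |0.681 − 0.625| = 1 − 0.056 = 0.944
(Q <-> P) \/ Q = max(0.944, 0.681) = 0.944
~((Q <-> P) \/ Q) = 1 − 0.944 = 0.056
~~((Q <-> P) \/ Q) = 1 − 0.056 = 0.944
(~R <-> Q) \/ ~~((Q <-> P) \/ Q) = max(0.775, 0.944) = 0.944

0.944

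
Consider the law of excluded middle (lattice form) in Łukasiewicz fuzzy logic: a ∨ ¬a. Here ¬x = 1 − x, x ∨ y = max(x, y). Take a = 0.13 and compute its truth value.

0.87

¬a = 1 − 0.13 = 0.87
a ∨ ¬a = max(0.13, 0.87) = 0.87
(The value 0.87 < 1 shows this instance is not satisfied; not a Ł∞-tautology — its value is max(a, 1−a).)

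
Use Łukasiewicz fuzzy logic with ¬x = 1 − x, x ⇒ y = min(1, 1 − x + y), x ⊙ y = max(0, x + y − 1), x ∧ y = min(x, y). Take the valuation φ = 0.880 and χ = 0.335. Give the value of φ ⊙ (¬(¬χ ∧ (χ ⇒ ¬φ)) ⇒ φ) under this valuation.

¬χ = 1 − 0.335 = 0.665
¬φ = 1 − 0.880 = 0.120
χ ⇒ ¬φ = min(1, 1 − 0.335 + 0.120) = min(1, 0.785) = 0.785
¬χ ∧ (χ ⇒ ¬φ) = min(0.665, 0.785) = 0.665
¬(¬χ ∧ (χ ⇒ ¬φ)) = 1 − 0.665 = 0.335
¬(¬χ ∧ (χ ⇒ ¬φ)) ⇒ φ = min(1, 1 − 0.335 + 0.880) = min(1, 1.545) = 1.000
φ ⊙ (¬(¬χ ∧ (χ ⇒ ¬φ)) ⇒ φ) = max(0, 0.880 + 1.000 − 1) = max(0, 0.880) = 0.880

0.880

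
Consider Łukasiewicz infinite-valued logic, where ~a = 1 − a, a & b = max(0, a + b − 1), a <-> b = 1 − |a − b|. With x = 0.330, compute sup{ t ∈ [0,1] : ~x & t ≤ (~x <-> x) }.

~x = 1 − 0.330 = 0.670
So the left factor is ~x = 0.670.
~x <-> x = 1 − |0.670 − 0.330| = 1 − 0.340 = 0.660
So the right-hand bound is ~x <-> x = 0.660.
The residuum of the Łukasiewicz t-norm gives the supremum: min(1, 1 − 0.670 + 0.660).
1 − 0.670 + 0.660 = 0.990, so t = min(1, 0.990) = 0.990.
Check: 0.670 & 0.990 = max(0, 0.660) = 0.660 ≤ 0.660.

0.990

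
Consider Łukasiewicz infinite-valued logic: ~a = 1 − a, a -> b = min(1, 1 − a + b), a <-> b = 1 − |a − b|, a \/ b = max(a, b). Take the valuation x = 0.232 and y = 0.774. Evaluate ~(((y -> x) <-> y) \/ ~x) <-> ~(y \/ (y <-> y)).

0.768

y -> x = min(1, 1 − 0.774 + 0.232) = min(1, 0.458) = 0.458
(y -> x) <-> y = 1 − |0.458 − 0.774| = 1 − 0.316 = 0.684
~x = 1 − 0.232 = 0.768
((y -> x) <-> y) \/ ~x = max(0.684, 0.768) = 0.768
~(((y -> x) <-> y) \/ ~x) = 1 − 0.768 = 0.232
y <-> y = 1 − |0.774 − 0.774| = 1 − 0.000 = 1.000
y \/ (y <-> y) = max(0.774, 1.000) = 1.000
~(y \/ (y <-> y)) = 1 − 1.000 = 0.000
~(((y -> x) <-> y) \/ ~x) <-> ~(y \/ (y <-> y)) = 1 − |0.232 − 0.000| = 1 − 0.232 = 0.768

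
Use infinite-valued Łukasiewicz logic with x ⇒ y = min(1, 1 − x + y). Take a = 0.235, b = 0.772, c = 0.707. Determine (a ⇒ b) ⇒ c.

a ⇒ b = min(1, 1 − 0.235 + 0.772) = min(1, 1.537) = 1.000
(a ⇒ b) ⇒ c = min(1, 1 − 1.000 + 0.707) = min(1, 0.707) = 0.707

0.707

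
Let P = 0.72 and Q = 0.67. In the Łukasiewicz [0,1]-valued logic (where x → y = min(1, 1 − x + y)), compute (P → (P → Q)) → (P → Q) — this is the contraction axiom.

0.95

P → Q = min(1, 1 − 0.72 + 0.67) = min(1, 0.95) = 0.95
P → (P → Q) = min(1, 1 − 0.72 + 0.95) = min(1, 1.23) = 1.00
(P → (P → Q)) → (P → Q) = min(1, 1 − 1.00 + 0.95) = min(1, 0.95) = 0.95
(The value 0.95 < 1 shows this instance is not satisfied; fails in Ł∞ (the t-norm is not idempotent).)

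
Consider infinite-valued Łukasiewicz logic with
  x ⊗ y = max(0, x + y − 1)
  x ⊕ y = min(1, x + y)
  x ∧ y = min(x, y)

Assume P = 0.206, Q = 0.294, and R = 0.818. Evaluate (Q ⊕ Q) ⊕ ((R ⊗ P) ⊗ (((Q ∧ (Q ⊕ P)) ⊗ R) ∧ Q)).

Q ⊕ Q = min(1, 0.294 + 0.294) = min(1, 0.588) = 0.588
R ⊗ P = max(0, 0.818 + 0.206 − 1) = max(0, 0.024) = 0.024
Q ⊕ P = min(1, 0.294 + 0.206) = min(1, 0.500) = 0.500
Q ∧ (Q ⊕ P) = min(0.294, 0.500) = 0.294
(Q ∧ (Q ⊕ P)) ⊗ R = max(0, 0.294 + 0.818 − 1) = max(0, 0.112) = 0.112
((Q ∧ (Q ⊕ P)) ⊗ R) ∧ Q = min(0.112, 0.294) = 0.112
(R ⊗ P) ⊗ (((Q ∧ (Q ⊕ P)) ⊗ R) ∧ Q) = max(0, 0.024 + 0.112 − 1) = max(0, -0.864) = 0.000
(Q ⊕ Q) ⊕ ((R ⊗ P) ⊗ (((Q ∧ (Q ⊕ P)) ⊗ R) ∧ Q)) = min(1, 0.588 + 0.000) = min(1, 0.588) = 0.588

0.588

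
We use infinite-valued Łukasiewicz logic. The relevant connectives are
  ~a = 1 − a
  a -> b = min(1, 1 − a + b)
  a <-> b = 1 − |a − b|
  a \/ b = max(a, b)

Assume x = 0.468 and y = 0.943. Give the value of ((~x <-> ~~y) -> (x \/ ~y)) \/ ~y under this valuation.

~x = 1 − 0.468 = 0.532
~y = 1 − 0.943 = 0.057
~~y = 1 − 0.057 = 0.943
~x <-> ~~y = 1 − |0.532 − 0.943| = 1 − 0.411 = 0.589
x \/ ~y = max(0.468, 0.057) = 0.468
(~x <-> ~~y) -> (x \/ ~y) = min(1, 1 − 0.589 + 0.468) = min(1, 0.879) = 0.879
((~x <-> ~~y) -> (x \/ ~y)) \/ ~y = max(0.879, 0.057) = 0.879

0.879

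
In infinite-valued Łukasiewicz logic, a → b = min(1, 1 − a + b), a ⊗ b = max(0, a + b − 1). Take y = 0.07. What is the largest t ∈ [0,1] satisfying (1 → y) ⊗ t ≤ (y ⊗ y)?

0.93

1 → y = min(1, 1 − 1.00 + 0.07) = min(1, 0.07) = 0.07
So the left factor is 1 → y = 0.07.
y ⊗ y = max(0, 0.07 + 0.07 − 1) = max(0, -0.86) = 0.00
So the right-hand bound is y ⊗ y = 0.00.
The residuum of the Łukasiewicz t-norm gives the supremum: min(1, 1 − 0.07 + 0.00).
1 − 0.07 + 0.00 = 0.93, so t = min(1, 0.93) = 0.93.
Check: 0.07 ⊗ 0.93 = max(0, 0.00) = 0.00 ≤ 0.00.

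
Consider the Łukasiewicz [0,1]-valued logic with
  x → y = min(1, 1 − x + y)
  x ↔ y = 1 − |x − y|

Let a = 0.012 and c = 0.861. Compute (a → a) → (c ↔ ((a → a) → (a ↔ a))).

0.861

a → a = min(1, 1 − 0.012 + 0.012) = min(1, 1.000) = 1.000
a ↔ a = 1 − |0.012 − 0.012| = 1 − 0.000 = 1.000
(a → a) → (a ↔ a) = min(1, 1 − 1.000 + 1.000) = min(1, 1.000) = 1.000
c ↔ ((a → a) → (a ↔ a)) = 1 − |0.861 − 1.000| = 1 − 0.139 = 0.861
(a → a) → (c ↔ ((a → a) → (a ↔ a))) = min(1, 1 − 1.000 + 0.861) = min(1, 0.861) = 0.861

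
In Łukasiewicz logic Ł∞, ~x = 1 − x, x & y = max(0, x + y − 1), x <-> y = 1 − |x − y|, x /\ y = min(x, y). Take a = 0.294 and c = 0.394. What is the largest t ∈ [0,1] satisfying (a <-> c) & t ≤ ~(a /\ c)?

0.806

a <-> c = 1 − |0.294 − 0.394| = 1 − 0.100 = 0.900
So the left factor is a <-> c = 0.900.
a /\ c = min(0.294, 0.394) = 0.294
~(a /\ c) = 1 − 0.294 = 0.706
So the right-hand bound is ~(a /\ c) = 0.706.
The residuum of the Łukasiewicz t-norm gives the supremum: min(1, 1 − 0.900 + 0.706).
1 − 0.900 + 0.706 = 0.806, so t = min(1, 0.806) = 0.806.
Check: 0.900 & 0.806 = max(0, 0.706) = 0.706 ≤ 0.706.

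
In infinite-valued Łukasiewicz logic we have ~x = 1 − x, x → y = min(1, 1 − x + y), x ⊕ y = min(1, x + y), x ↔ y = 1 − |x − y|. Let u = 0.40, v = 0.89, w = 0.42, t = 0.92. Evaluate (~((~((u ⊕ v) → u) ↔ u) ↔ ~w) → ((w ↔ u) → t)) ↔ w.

0.42

u ⊕ v = min(1, 0.40 + 0.89) = min(1, 1.29) = 1.00
(u ⊕ v) → u = min(1, 1 − 1.00 + 0.40) = min(1, 0.40) = 0.40
~((u ⊕ v) → u) = 1 − 0.40 = 0.60
~((u ⊕ v) → u) ↔ u = 1 − |0.60 − 0.40| = 1 − 0.20 = 0.80
~w = 1 − 0.42 = 0.58
(~((u ⊕ v) → u) ↔ u) ↔ ~w = 1 − |0.80 − 0.58| = 1 − 0.22 = 0.78
~((~((u ⊕ v) → u) ↔ u) ↔ ~w) = 1 − 0.78 = 0.22
w ↔ u = 1 − |0.42 − 0.40| = 1 − 0.02 = 0.98
(w ↔ u) → t = min(1, 1 − 0.98 + 0.92) = min(1, 0.94) = 0.94
~((~((u ⊕ v) → u) ↔ u) ↔ ~w) → ((w ↔ u) → t) = min(1, 1 − 0.22 + 0.94) = min(1, 1.72) = 1.00
(~((~((u ⊕ v) → u) ↔ u) ↔ ~w) → ((w ↔ u) → t)) ↔ w = 1 − |1.00 − 0.42| = 1 − 0.58 = 0.42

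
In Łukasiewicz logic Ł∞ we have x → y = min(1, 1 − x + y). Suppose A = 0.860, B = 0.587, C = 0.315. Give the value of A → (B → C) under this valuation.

0.868

B → C = min(1, 1 − 0.587 + 0.315) = min(1, 0.728) = 0.728
A → (B → C) = min(1, 1 − 0.860 + 0.728) = min(1, 0.868) = 0.868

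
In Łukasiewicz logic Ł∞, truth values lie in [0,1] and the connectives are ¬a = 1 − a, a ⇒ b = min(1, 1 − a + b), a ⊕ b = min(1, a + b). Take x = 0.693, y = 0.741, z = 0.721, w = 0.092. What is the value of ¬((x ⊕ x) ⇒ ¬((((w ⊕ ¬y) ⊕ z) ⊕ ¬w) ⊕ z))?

x ⊕ x = min(1, 0.693 + 0.693) = min(1, 1.386) = 1.000
¬y = 1 − 0.741 = 0.259
w ⊕ ¬y = min(1, 0.092 + 0.259) = min(1, 0.351) = 0.351
(w ⊕ ¬y) ⊕ z = min(1, 0.351 + 0.721) = min(1, 1.072) = 1.000
¬w = 1 − 0.092 = 0.908
((w ⊕ ¬y) ⊕ z) ⊕ ¬w = min(1, 1.000 + 0.908) = min(1, 1.908) = 1.000
(((w ⊕ ¬y) ⊕ z) ⊕ ¬w) ⊕ z = min(1, 1.000 + 0.721) = min(1, 1.721) = 1.000
¬((((w ⊕ ¬y) ⊕ z) ⊕ ¬w) ⊕ z) = 1 − 1.000 = 0.000
(x ⊕ x) ⇒ ¬((((w ⊕ ¬y) ⊕ z) ⊕ ¬w) ⊕ z) = min(1, 1 − 1.000 + 0.000) = min(1, 0.000) = 0.000
¬((x ⊕ x) ⇒ ¬((((w ⊕ ¬y) ⊕ z) ⊕ ¬w) ⊕ z)) = 1 − 0.000 = 1.000

1.000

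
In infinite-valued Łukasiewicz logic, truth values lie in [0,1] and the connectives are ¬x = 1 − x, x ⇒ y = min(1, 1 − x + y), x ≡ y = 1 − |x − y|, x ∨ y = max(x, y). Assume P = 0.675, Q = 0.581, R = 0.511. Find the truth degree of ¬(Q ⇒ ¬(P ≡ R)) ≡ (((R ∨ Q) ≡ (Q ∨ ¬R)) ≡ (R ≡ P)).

P ≡ R = 1 − |0.675 − 0.511| = 1 − 0.164 = 0.836
¬(P ≡ R) = 1 − 0.836 = 0.164
Q ⇒ ¬(P ≡ R) = min(1, 1 − 0.581 + 0.164) = min(1, 0.583) = 0.583
¬(Q ⇒ ¬(P ≡ R)) = 1 − 0.583 = 0.417
R ∨ Q = max(0.511, 0.581) = 0.581
¬R = 1 − 0.511 = 0.489
Q ∨ ¬R = max(0.581, 0.489) = 0.581
(R ∨ Q) ≡ (Q ∨ ¬R) = 1 − |0.581 − 0.581| = 1 − 0.000 = 1.000
R ≡ P = 1 − |0.511 − 0.675| = 1 − 0.164 = 0.836
((R ∨ Q) ≡ (Q ∨ ¬R)) ≡ (R ≡ P) = 1 − |1.000 − 0.836| = 1 − 0.164 = 0.836
¬(Q ⇒ ¬(P ≡ R)) ≡ (((R ∨ Q) ≡ (Q ∨ ¬R)) ≡ (R ≡ P)) = 1 − |0.417 − 0.836| = 1 − 0.419 = 0.581

0.581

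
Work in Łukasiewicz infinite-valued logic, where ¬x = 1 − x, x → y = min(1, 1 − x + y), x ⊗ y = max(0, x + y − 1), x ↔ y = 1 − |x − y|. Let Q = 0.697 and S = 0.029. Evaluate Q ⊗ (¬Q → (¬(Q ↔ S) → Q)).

¬Q = 1 − 0.697 = 0.303
Q ↔ S = 1 − |0.697 − 0.029| = 1 − 0.668 = 0.332
¬(Q ↔ S) = 1 − 0.332 = 0.668
¬(Q ↔ S) → Q = min(1, 1 − 0.668 + 0.697) = min(1, 1.029) = 1.000
¬Q → (¬(Q ↔ S) → Q) = min(1, 1 − 0.303 + 1.000) = min(1, 1.697) = 1.000
Q ⊗ (¬Q → (¬(Q ↔ S) → Q)) = max(0, 0.697 + 1.000 − 1) = max(0, 0.697) = 0.697

0.697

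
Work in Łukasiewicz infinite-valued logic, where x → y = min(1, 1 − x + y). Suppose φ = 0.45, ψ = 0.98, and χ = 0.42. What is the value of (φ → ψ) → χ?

0.42

φ → ψ = min(1, 1 − 0.45 + 0.98) = min(1, 1.53) = 1.00
(φ → ψ) → χ = min(1, 1 − 1.00 + 0.42) = min(1, 0.42) = 0.42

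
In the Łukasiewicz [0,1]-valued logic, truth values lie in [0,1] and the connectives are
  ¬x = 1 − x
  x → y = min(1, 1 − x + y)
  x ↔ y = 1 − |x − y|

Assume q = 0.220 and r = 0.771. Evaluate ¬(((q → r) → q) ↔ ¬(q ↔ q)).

q → r = min(1, 1 − 0.220 + 0.771) = min(1, 1.551) = 1.000
(q → r) → q = min(1, 1 − 1.000 + 0.220) = min(1, 0.220) = 0.220
q ↔ q = 1 − |0.220 − 0.220| = 1 − 0.000 = 1.000
¬(q ↔ q) = 1 − 1.000 = 0.000
((q → r) → q) ↔ ¬(q ↔ q) = 1 − |0.220 − 0.000| = 1 − 0.220 = 0.780
¬(((q → r) → q) ↔ ¬(q ↔ q)) = 1 − 0.780 = 0.220

0.220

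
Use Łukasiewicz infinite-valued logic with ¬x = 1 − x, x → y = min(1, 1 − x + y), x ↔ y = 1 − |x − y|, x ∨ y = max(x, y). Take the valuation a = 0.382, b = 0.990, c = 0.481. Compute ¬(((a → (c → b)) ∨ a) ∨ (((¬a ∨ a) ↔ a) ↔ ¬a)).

c → b = min(1, 1 − 0.481 + 0.990) = min(1, 1.509) = 1.000
a → (c → b) = min(1, 1 − 0.382 + 1.000) = min(1, 1.618) = 1.000
(a → (c → b)) ∨ a = max(1.000, 0.382) = 1.000
¬a = 1 − 0.382 = 0.618
¬a ∨ a = max(0.618, 0.382) = 0.618
(¬a ∨ a) ↔ a = 1 − |0.618 − 0.382| = 1 − 0.236 = 0.764
((¬a ∨ a) ↔ a) ↔ ¬a = 1 − |0.764 − 0.618| = 1 − 0.146 = 0.854
((a → (c → b)) ∨ a) ∨ (((¬a ∨ a) ↔ a) ↔ ¬a) = max(1.000, 0.854) = 1.000
¬(((a → (c → b)) ∨ a) ∨ (((¬a ∨ a) ↔ a) ↔ ¬a)) = 1 − 1.000 = 0.000

0.000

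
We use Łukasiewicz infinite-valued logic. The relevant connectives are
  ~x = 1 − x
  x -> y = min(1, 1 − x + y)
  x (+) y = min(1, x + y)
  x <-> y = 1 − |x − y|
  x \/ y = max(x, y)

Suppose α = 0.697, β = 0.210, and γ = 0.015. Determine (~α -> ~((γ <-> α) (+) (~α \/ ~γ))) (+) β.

0.907

~α = 1 − 0.697 = 0.303
γ <-> α = 1 − |0.015 − 0.697| = 1 − 0.682 = 0.318
~γ = 1 − 0.015 = 0.985
~α \/ ~γ = max(0.303, 0.985) = 0.985
(γ <-> α) (+) (~α \/ ~γ) = min(1, 0.318 + 0.985) = min(1, 1.303) = 1.000
~((γ <-> α) (+) (~α \/ ~γ)) = 1 − 1.000 = 0.000
~α -> ~((γ <-> α) (+) (~α \/ ~γ)) = min(1, 1 − 0.303 + 0.000) = min(1, 0.697) = 0.697
(~α -> ~((γ <-> α) (+) (~α \/ ~γ))) (+) β = min(1, 0.697 + 0.210) = min(1, 0.907) = 0.907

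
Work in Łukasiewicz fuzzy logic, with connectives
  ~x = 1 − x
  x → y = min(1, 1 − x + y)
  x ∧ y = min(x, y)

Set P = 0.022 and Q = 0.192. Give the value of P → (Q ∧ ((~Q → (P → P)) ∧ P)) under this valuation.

1.000

~Q = 1 − 0.192 = 0.808
P → P = min(1, 1 − 0.022 + 0.022) = min(1, 1.000) = 1.000
~Q → (P → P) = min(1, 1 − 0.808 + 1.000) = min(1, 1.192) = 1.000
(~Q → (P → P)) ∧ P = min(1.000, 0.022) = 0.022
Q ∧ ((~Q → (P → P)) ∧ P) = min(0.192, 0.022) = 0.022
P → (Q ∧ ((~Q → (P → P)) ∧ P)) = min(1, 1 − 0.022 + 0.022) = min(1, 1.000) = 1.000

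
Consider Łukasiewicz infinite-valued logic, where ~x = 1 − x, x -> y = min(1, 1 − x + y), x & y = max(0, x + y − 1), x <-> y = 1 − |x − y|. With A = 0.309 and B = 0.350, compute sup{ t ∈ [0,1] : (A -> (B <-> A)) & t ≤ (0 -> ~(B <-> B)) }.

1.000

B <-> A = 1 − |0.350 − 0.309| = 1 − 0.041 = 0.959
A -> (B <-> A) = min(1, 1 − 0.309 + 0.959) = min(1, 1.650) = 1.000
So the left factor is A -> (B <-> A) = 1.000.
B <-> B = 1 − |0.350 − 0.350| = 1 − 0.000 = 1.000
~(B <-> B) = 1 − 1.000 = 0.000
0 -> ~(B <-> B) = min(1, 1 − 0.000 + 0.000) = min(1, 1.000) = 1.000
So the right-hand bound is 0 -> ~(B <-> B) = 1.000.
The residuum of the Łukasiewicz t-norm gives the supremum: min(1, 1 − 1.000 + 1.000).
1 − 1.000 + 1.000 = 1.000, so t = min(1, 1.000) = 1.000.
Check: 1.000 & 1.000 = max(0, 1.000) = 1.000 ≤ 1.000.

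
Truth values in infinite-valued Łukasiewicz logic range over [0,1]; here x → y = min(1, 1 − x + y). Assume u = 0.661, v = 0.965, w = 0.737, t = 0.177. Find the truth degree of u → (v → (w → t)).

w → t = min(1, 1 − 0.737 + 0.177) = min(1, 0.440) = 0.440
v → (w → t) = min(1, 1 − 0.965 + 0.440) = min(1, 0.475) = 0.475
u → (v → (w → t)) = min(1, 1 − 0.661 + 0.475) = min(1, 0.814) = 0.814

0.814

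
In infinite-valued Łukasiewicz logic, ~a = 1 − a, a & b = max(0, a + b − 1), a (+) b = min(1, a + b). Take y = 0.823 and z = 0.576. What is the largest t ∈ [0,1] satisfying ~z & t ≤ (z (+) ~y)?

1.000

~z = 1 − 0.576 = 0.424
So the left factor is ~z = 0.424.
~y = 1 − 0.823 = 0.177
z (+) ~y = min(1, 0.576 + 0.177) = min(1, 0.753) = 0.753
So the right-hand bound is z (+) ~y = 0.753.
The residuum of the Łukasiewicz t-norm gives the supremum: min(1, 1 − 0.424 + 0.753).
1 − 0.424 + 0.753 = 1.329, so t = min(1, 1.329) = 1.000.
Check: 0.424 & 1.000 = max(0, 0.424) = 0.424 ≤ 0.753.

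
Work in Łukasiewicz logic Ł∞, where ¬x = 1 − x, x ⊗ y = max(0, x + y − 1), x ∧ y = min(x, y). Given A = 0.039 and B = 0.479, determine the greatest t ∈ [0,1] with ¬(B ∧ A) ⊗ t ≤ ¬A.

1.000

B ∧ A = min(0.479, 0.039) = 0.039
¬(B ∧ A) = 1 − 0.039 = 0.961
So the left factor is ¬(B ∧ A) = 0.961.
¬A = 1 − 0.039 = 0.961
So the right-hand bound is ¬A = 0.961.
The residuum of the Łukasiewicz t-norm gives the supremum: min(1, 1 − 0.961 + 0.961).
1 − 0.961 + 0.961 = 1.000, so t = min(1, 1.000) = 1.000.
Check: 0.961 ⊗ 1.000 = max(0, 0.961) = 0.961 ≤ 0.961.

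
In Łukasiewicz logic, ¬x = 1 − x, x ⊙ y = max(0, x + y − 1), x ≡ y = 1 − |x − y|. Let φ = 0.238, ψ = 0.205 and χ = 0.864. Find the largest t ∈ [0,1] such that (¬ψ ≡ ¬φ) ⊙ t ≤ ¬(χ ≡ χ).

¬ψ = 1 − 0.205 = 0.795
¬φ = 1 − 0.238 = 0.762
¬ψ ≡ ¬φ = 1 − |0.795 − 0.762| = 1 − 0.033 = 0.967
So the left factor is ¬ψ ≡ ¬φ = 0.967.
χ ≡ χ = 1 − |0.864 − 0.864| = 1 − 0.000 = 1.000
¬(χ ≡ χ) = 1 − 1.000 = 0.000
So the right-hand bound is ¬(χ ≡ χ) = 0.000.
The residuum of the Łukasiewicz t-norm gives the supremum: min(1, 1 − 0.967 + 0.000).
1 − 0.967 + 0.000 = 0.033, so t = min(1, 0.033) = 0.033.
Check: 0.967 ⊙ 0.033 = max(0, 0.000) = 0.000 ≤ 0.000.

0.033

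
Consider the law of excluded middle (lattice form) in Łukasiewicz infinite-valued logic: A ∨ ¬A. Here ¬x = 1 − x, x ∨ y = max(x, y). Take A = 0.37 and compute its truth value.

¬A = 1 − 0.37 = 0.63
A ∨ ¬A = max(0.37, 0.63) = 0.63
(The value 0.63 < 1 shows this instance is not satisfied; not a Ł∞-tautology — its value is max(a, 1−a).)

0.63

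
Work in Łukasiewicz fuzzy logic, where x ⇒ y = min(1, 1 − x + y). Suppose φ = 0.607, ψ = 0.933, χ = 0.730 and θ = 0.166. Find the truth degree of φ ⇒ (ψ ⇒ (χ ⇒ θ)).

χ ⇒ θ = min(1, 1 − 0.730 + 0.166) = min(1, 0.436) = 0.436
ψ ⇒ (χ ⇒ θ) = min(1, 1 − 0.933 + 0.436) = min(1, 0.503) = 0.503
φ ⇒ (ψ ⇒ (χ ⇒ θ)) = min(1, 1 − 0.607 + 0.503) = min(1, 0.896) = 0.896

0.896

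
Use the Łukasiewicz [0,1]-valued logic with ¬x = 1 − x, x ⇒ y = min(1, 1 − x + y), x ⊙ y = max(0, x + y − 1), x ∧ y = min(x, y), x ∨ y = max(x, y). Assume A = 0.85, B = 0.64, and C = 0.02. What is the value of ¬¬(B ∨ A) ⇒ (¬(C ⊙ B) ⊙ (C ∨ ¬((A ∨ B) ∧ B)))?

B ∨ A = max(0.64, 0.85) = 0.85
¬(B ∨ A) = 1 − 0.85 = 0.15
¬¬(B ∨ A) = 1 − 0.15 = 0.85
C ⊙ B = max(0, 0.02 + 0.64 − 1) = max(0, -0.34) = 0.00
¬(C ⊙ B) = 1 − 0.00 = 1.00
A ∨ B = max(0.85, 0.64) = 0.85
(A ∨ B) ∧ B = min(0.85, 0.64) = 0.64
¬((A ∨ B) ∧ B) = 1 − 0.64 = 0.36
C ∨ ¬((A ∨ B) ∧ B) = max(0.02, 0.36) = 0.36
¬(C ⊙ B) ⊙ (C ∨ ¬((A ∨ B) ∧ B)) = max(0, 1.00 + 0.36 − 1) = max(0, 0.36) = 0.36
¬¬(B ∨ A) ⇒ (¬(C ⊙ B) ⊙ (C ∨ ¬((A ∨ B) ∧ B))) = min(1, 1 − 0.85 + 0.36) = min(1, 0.51) = 0.51

0.51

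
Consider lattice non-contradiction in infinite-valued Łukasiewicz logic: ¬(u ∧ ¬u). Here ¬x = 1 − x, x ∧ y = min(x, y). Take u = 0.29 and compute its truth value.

0.71

¬u = 1 − 0.29 = 0.71
u ∧ ¬u = min(0.29, 0.71) = 0.29
¬(u ∧ ¬u) = 1 − 0.29 = 0.71
(The value 0.71 < 1 shows this instance is not satisfied; not a Ł∞-tautology — its value is 1 − min(a, 1−a).)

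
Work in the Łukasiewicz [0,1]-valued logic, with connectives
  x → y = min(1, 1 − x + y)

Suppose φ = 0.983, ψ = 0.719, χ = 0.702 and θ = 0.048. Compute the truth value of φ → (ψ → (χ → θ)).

0.644

χ → θ = min(1, 1 − 0.702 + 0.048) = min(1, 0.346) = 0.346
ψ → (χ → θ) = min(1, 1 − 0.719 + 0.346) = min(1, 0.627) = 0.627
φ → (ψ → (χ → θ)) = min(1, 1 − 0.983 + 0.627) = min(1, 0.644) = 0.644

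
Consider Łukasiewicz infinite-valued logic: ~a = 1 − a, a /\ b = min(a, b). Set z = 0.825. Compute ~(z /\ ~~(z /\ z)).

0.175

z /\ z = min(0.825, 0.825) = 0.825
~(z /\ z) = 1 − 0.825 = 0.175
~~(z /\ z) = 1 − 0.175 = 0.825
z /\ ~~(z /\ z) = min(0.825, 0.825) = 0.825
~(z /\ ~~(z /\ z)) = 1 − 0.825 = 0.175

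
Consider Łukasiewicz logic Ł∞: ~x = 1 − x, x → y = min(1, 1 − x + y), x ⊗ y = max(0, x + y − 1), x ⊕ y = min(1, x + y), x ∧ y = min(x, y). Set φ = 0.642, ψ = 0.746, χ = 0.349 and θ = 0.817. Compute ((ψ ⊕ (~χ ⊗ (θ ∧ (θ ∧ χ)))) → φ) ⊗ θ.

0.713

~χ = 1 − 0.349 = 0.651
θ ∧ χ = min(0.817, 0.349) = 0.349
θ ∧ (θ ∧ χ) = min(0.817, 0.349) = 0.349
~χ ⊗ (θ ∧ (θ ∧ χ)) = max(0, 0.651 + 0.349 − 1) = max(0, 0.000) = 0.000
ψ ⊕ (~χ ⊗ (θ ∧ (θ ∧ χ))) = min(1, 0.746 + 0.000) = min(1, 0.746) = 0.746
(ψ ⊕ (~χ ⊗ (θ ∧ (θ ∧ χ)))) → φ = min(1, 1 − 0.746 + 0.642) = min(1, 0.896) = 0.896
((ψ ⊕ (~χ ⊗ (θ ∧ (θ ∧ χ)))) → φ) ⊗ θ = max(0, 0.896 + 0.817 − 1) = max(0, 0.713) = 0.713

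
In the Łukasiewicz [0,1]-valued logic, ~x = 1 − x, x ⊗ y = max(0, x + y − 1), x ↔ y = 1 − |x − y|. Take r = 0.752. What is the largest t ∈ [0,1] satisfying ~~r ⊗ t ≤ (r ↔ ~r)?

0.744

~r = 1 − 0.752 = 0.248
~~r = 1 − 0.248 = 0.752
So the left factor is ~~r = 0.752.
r ↔ ~r = 1 − |0.752 − 0.248| = 1 − 0.504 = 0.496
So the right-hand bound is r ↔ ~r = 0.496.
The residuum of the Łukasiewicz t-norm gives the supremum: min(1, 1 − 0.752 + 0.496).
1 − 0.752 + 0.496 = 0.744, so t = min(1, 0.744) = 0.744.
Check: 0.752 ⊗ 0.744 = max(0, 0.496) = 0.496 ≤ 0.496.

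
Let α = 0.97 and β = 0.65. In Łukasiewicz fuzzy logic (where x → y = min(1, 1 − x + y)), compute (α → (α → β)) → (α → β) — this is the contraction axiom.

α → β = min(1, 1 − 0.97 + 0.65) = min(1, 0.68) = 0.68
α → (α → β) = min(1, 1 − 0.97 + 0.68) = min(1, 0.71) = 0.71
(α → (α → β)) → (α → β) = min(1, 1 − 0.71 + 0.68) = min(1, 0.97) = 0.97
(The value 0.97 < 1 shows this instance is not satisfied; fails in Ł∞ (the t-norm is not idempotent).)

0.97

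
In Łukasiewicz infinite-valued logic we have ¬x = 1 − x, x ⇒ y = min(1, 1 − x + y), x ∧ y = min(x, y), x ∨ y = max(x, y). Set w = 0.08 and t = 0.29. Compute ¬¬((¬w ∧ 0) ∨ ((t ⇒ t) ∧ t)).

0.29

¬w = 1 − 0.08 = 0.92
¬w ∧ 0 = min(0.92, 0.00) = 0.00
t ⇒ t = min(1, 1 − 0.29 + 0.29) = min(1, 1.00) = 1.00
(t ⇒ t) ∧ t = min(1.00, 0.29) = 0.29
(¬w ∧ 0) ∨ ((t ⇒ t) ∧ t) = max(0.00, 0.29) = 0.29
¬((¬w ∧ 0) ∨ ((t ⇒ t) ∧ t)) = 1 − 0.29 = 0.71
¬¬((¬w ∧ 0) ∨ ((t ⇒ t) ∧ t)) = 1 − 0.71 = 0.29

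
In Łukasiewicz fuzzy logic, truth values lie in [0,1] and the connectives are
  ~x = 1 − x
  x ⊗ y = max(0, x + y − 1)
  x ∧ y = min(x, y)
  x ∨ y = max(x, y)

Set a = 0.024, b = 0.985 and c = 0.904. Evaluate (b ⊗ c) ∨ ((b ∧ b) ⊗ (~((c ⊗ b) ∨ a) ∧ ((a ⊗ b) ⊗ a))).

0.889

b ⊗ c = max(0, 0.985 + 0.904 − 1) = max(0, 0.889) = 0.889
b ∧ b = min(0.985, 0.985) = 0.985
c ⊗ b = max(0, 0.904 + 0.985 − 1) = max(0, 0.889) = 0.889
(c ⊗ b) ∨ a = max(0.889, 0.024) = 0.889
~((c ⊗ b) ∨ a) = 1 − 0.889 = 0.111
a ⊗ b = max(0, 0.024 + 0.985 − 1) = max(0, 0.009) = 0.009
(a ⊗ b) ⊗ a = max(0, 0.009 + 0.024 − 1) = max(0, -0.967) = 0.000
~((c ⊗ b) ∨ a) ∧ ((a ⊗ b) ⊗ a) = min(0.111, 0.000) = 0.000
(b ∧ b) ⊗ (~((c ⊗ b) ∨ a) ∧ ((a ⊗ b) ⊗ a)) = max(0, 0.985 + 0.000 − 1) = max(0, -0.015) = 0.000
(b ⊗ c) ∨ ((b ∧ b) ⊗ (~((c ⊗ b) ∨ a) ∧ ((a ⊗ b) ⊗ a))) = max(0.889, 0.000) = 0.889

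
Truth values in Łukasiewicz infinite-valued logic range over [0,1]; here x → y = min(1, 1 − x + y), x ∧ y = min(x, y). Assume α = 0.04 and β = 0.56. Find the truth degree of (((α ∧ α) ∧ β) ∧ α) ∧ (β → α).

0.04

α ∧ α = min(0.04, 0.04) = 0.04
(α ∧ α) ∧ β = min(0.04, 0.56) = 0.04
((α ∧ α) ∧ β) ∧ α = min(0.04, 0.04) = 0.04
β → α = min(1, 1 − 0.56 + 0.04) = min(1, 0.48) = 0.48
(((α ∧ α) ∧ β) ∧ α) ∧ (β → α) = min(0.04, 0.48) = 0.04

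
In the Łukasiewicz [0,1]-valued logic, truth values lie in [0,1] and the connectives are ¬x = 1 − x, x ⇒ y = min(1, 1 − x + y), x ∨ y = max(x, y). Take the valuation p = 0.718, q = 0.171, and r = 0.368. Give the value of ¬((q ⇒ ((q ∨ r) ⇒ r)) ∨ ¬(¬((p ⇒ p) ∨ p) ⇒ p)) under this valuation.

0.000

q ∨ r = max(0.171, 0.368) = 0.368
(q ∨ r) ⇒ r = min(1, 1 − 0.368 + 0.368) = min(1, 1.000) = 1.000
q ⇒ ((q ∨ r) ⇒ r) = min(1, 1 − 0.171 + 1.000) = min(1, 1.829) = 1.000
p ⇒ p = min(1, 1 − 0.718 + 0.718) = min(1, 1.000) = 1.000
(p ⇒ p) ∨ p = max(1.000, 0.718) = 1.000
¬((p ⇒ p) ∨ p) = 1 − 1.000 = 0.000
¬((p ⇒ p) ∨ p) ⇒ p = min(1, 1 − 0.000 + 0.718) = min(1, 1.718) = 1.000
¬(¬((p ⇒ p) ∨ p) ⇒ p) = 1 − 1.000 = 0.000
(q ⇒ ((q ∨ r) ⇒ r)) ∨ ¬(¬((p ⇒ p) ∨ p) ⇒ p) = max(1.000, 0.000) = 1.000
¬((q ⇒ ((q ∨ r) ⇒ r)) ∨ ¬(¬((p ⇒ p) ∨ p) ⇒ p)) = 1 − 1.000 = 0.000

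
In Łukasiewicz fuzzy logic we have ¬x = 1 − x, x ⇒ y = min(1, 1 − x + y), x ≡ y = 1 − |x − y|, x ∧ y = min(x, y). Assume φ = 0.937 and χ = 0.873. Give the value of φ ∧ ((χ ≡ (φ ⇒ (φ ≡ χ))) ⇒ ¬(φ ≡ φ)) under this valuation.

0.126

φ ≡ χ = 1 − |0.937 − 0.873| = 1 − 0.064 = 0.936
φ ⇒ (φ ≡ χ) = min(1, 1 − 0.937 + 0.936) = min(1, 0.999) = 0.999
χ ≡ (φ ⇒ (φ ≡ χ)) = 1 − |0.873 − 0.999| = 1 − 0.126 = 0.874
φ ≡ φ = 1 − |0.937 − 0.937| = 1 − 0.000 = 1.000
¬(φ ≡ φ) = 1 − 1.000 = 0.000
(χ ≡ (φ ⇒ (φ ≡ χ))) ⇒ ¬(φ ≡ φ) = min(1, 1 − 0.874 + 0.000) = min(1, 0.126) = 0.126
φ ∧ ((χ ≡ (φ ⇒ (φ ≡ χ))) ⇒ ¬(φ ≡ φ)) = min(0.937, 0.126) = 0.126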